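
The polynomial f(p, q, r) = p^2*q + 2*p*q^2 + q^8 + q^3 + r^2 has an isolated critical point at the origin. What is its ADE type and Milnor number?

Type D9, Milnor number mu = 9.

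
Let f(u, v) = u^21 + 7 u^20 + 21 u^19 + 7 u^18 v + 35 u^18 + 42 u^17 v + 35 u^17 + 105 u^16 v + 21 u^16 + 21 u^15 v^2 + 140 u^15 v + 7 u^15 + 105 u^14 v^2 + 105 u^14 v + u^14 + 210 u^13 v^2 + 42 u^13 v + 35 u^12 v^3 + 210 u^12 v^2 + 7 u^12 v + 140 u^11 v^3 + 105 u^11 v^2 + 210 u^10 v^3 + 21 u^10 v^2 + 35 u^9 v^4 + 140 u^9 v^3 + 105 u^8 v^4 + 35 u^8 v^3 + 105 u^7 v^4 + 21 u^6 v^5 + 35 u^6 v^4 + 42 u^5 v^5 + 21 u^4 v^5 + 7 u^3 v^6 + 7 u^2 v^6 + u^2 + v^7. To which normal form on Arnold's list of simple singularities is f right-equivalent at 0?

The Hessian of f at 0 is [[2, 0], [0, 0]] with rank 1, so corank 1. A Groebner basis of the Jacobian ideal J(f) in C{u,v} is {v^6, u}; counting standard monomials gives mu = 6. Corank 1: A-series; mu = 6 gives A_6.

A_{6}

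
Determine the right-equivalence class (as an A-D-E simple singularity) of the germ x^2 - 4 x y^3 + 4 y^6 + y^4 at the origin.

A3

The Hessian of f at 0 has rank 1. Corank 1: A-series; mu = 3 gives A_3.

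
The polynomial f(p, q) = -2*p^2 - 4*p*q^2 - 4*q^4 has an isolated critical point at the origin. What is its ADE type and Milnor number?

Type A3, Milnor number mu = 3.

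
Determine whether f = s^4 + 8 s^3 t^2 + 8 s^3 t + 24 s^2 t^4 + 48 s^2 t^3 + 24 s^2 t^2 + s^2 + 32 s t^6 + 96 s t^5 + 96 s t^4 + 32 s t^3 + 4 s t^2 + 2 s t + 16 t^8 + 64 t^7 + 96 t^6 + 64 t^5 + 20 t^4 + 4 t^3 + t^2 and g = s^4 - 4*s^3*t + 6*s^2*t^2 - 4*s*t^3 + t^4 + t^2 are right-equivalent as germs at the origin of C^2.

Yes.

The Hessian of f at 0 has rank 1. Corank 1: A-series; mu = 3 gives A_3. The Hessian of g at 0 has rank 1. Corank 1: A-series; mu = 3 gives A_3. Both have type A_3, hence right-equivalent.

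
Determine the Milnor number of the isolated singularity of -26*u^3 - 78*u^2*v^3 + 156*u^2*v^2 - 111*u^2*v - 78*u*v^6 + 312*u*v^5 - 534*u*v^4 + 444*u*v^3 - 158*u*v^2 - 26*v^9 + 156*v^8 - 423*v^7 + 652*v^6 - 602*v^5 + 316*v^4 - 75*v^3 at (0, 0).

4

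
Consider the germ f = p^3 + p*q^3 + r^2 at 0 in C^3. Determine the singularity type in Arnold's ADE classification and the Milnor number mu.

The Hessian of f at 0 has rank 1. Corank 2; j^3 = p^3 is a perfect cube, so E-series; the 4-jet and mu = 7 give E_7.

Type E7, Milnor number mu = 7.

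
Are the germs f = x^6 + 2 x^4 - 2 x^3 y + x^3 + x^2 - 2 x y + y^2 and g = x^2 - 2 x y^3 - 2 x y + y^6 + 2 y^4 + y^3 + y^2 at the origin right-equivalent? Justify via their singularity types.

Yes.

The Hessian of f at 0 is [[2, -2], [-2, 2]] with rank 1, so corank 1. A Groebner basis of the Jacobian ideal J(f) in C{x,y} is {y^2, x - y}; counting standard monomials gives mu = 2. Corank 1: A-series; mu = 2 gives A_2. The Hessian of g at 0 is [[2, -2], [-2, 2]] with rank 1, so corank 1. A Groebner basis of the Jacobian ideal J(g) in C{x,y} is {y^2, x - y}; counting standard monomials gives mu = 2. Corank 1: A-series; mu = 2 gives A_2. Both have type A_2, hence right-equivalent.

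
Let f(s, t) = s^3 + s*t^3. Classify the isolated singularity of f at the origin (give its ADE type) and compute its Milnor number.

Type E_{7}, Milnor number mu = 7.

The Hessian of f at 0 has rank 0. Corank 2; j^3 = s^3 is a perfect cube, so E-series; the 4-jet and mu = 7 give E_7.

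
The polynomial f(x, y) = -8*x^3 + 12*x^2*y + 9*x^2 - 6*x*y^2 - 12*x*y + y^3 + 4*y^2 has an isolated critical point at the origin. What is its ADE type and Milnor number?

Type A_2, Milnor number mu = 2.

The Hessian of f at 0 has rank 1. Corank 1: A-series; mu = 2 gives A_2.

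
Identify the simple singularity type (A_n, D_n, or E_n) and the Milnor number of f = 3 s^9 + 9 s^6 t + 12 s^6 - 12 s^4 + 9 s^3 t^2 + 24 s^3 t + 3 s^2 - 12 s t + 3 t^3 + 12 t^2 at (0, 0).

Type A_2, Milnor number mu = 2.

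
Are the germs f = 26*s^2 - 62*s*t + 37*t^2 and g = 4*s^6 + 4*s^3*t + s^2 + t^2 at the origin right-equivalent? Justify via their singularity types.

Yes.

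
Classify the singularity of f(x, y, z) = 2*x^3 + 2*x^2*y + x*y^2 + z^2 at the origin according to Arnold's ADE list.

The Hessian of f at 0 has rank 1. Corank 2; j^3 = x*(2*x^2 + 2*x*y + y^2) splits into three distinct lines over C (the quadratic factor has nonzero discriminant), so D_4.

D_4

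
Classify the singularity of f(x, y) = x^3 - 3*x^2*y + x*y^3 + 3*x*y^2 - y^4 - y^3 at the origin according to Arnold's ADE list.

E_{7}

The Hessian of f at 0 is [[0, 0], [0, 0]] with rank 0, so corank 2. A Groebner basis of the Jacobian ideal J(f) in C{x,y} is {x^3 - 3*x^2*y - 6*x^2 + 12*x*y - 6*y^2, 3*x^2 + x*y^2 - 6*x*y + 3*y^2, 3*x^2 - 6*x*y + y^3 + 3*y^2}; counting standard monomials gives mu = 7. Corank 2; j^3 = (x - y)^3 is a perfect cube, so E-series; the 4-jet and mu = 7 give E_7.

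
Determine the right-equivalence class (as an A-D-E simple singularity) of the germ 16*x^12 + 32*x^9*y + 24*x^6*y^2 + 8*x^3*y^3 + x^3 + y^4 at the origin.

The Hessian of f at 0 has rank 0. Corank 2; j^3 = x^3 is a perfect cube, so E-series; the 4-jet and mu = 6 give E_6.

E_{6}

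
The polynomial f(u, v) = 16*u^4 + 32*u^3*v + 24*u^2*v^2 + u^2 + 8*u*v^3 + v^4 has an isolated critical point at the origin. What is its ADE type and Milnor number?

Type A_3, Milnor number mu = 3.

The Hessian of f at 0 has rank 1. Corank 1: A-series; mu = 3 gives A_3.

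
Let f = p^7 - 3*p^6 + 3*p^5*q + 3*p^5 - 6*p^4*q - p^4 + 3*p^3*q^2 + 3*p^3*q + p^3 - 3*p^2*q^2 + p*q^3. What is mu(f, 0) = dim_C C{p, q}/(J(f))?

7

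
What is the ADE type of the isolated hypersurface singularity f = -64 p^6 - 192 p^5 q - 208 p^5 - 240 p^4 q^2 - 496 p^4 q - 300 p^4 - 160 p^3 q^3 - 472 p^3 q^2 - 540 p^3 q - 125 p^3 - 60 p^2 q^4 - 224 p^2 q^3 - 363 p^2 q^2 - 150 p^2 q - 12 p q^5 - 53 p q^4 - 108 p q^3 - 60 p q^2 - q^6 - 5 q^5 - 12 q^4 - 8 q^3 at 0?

E_{8}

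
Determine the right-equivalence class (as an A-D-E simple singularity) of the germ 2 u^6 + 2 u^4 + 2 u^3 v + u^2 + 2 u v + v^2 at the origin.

A5

The Hessian of f at 0 has rank 1. Corank 1: A-series; mu = 5 gives A_5.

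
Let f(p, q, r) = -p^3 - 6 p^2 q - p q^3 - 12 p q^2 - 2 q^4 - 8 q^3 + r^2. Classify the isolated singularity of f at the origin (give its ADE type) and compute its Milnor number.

Type E7, Milnor number mu = 7.

The Hessian of f at 0 is [[0, 0, 0], [0, 0, 0], [0, 0, 2]] with rank 1, so corank 2. A Groebner basis of the Jacobian ideal J(f) in C{p,q,r} is {p^3 + 6*p^2*q + 48*p^2 + 192*p*q + 192*q^2, -6*p^2 + p*q^2 - 24*p*q - 24*q^2, 3*p^2 + 12*p*q + q^3 + 12*q^2, r}; counting standard monomials gives mu = 7. Corank 2; j^3 = -(p + 2*q)^3 is a perfect cube, so E-series; the 4-jet and mu = 7 give E_7.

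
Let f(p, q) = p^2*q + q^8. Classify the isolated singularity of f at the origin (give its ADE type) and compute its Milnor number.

The Hessian of f at 0 has rank 0. Corank 2; j^3 = p^2*q has shape L^2 M (L != M), so D-series; mu = 9 gives D_9.

Type D_{9}, Milnor number mu = 9.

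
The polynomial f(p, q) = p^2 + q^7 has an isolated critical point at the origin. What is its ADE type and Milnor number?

Type A_{6}, Milnor number mu = 6.

The Hessian of f at 0 is [[2, 0], [0, 0]] with rank 1, so corank 1. A Groebner basis of the Jacobian ideal J(f) in C{p,q} is {q^6, p}; counting standard monomials gives mu = 6. Corank 1: A-series; mu = 6 gives A_6.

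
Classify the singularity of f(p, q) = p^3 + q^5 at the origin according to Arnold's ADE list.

The Hessian of f at 0 is [[0, 0], [0, 0]] with rank 0, so corank 2. A Groebner basis of the Jacobian ideal J(f) in C{p,q} is {q^4, p^2}; counting standard monomials gives mu = 8. Corank 2; j^3 = p^3 is a perfect cube, so E-series; the 5-jet and mu = 8 give E_8.

E8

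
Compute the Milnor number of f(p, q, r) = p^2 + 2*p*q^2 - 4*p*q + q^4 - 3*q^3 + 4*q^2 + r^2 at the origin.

2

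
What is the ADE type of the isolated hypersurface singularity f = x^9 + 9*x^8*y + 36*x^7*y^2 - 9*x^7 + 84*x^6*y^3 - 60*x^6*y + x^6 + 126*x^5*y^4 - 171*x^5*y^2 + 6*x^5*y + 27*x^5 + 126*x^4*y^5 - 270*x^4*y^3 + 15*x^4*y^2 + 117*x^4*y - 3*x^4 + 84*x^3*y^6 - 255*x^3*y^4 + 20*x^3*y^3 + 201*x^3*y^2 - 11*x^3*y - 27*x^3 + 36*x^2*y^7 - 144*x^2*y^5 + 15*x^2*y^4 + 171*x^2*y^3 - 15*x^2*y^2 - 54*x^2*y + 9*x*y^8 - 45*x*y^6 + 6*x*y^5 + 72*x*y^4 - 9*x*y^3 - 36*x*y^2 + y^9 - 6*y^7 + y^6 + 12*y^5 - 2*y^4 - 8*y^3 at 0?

E_7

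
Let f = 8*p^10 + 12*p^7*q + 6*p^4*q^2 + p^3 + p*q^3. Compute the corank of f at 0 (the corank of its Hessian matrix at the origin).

2

The Hessian at 0 is [[0, 0], [0, 0]] of rank 0; hence corank 2.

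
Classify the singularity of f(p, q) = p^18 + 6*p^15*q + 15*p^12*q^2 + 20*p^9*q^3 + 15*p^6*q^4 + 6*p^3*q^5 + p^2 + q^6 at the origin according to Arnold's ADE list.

A5

The Hessian of f at 0 has rank 1. Corank 1: A-series; mu = 5 gives A_5.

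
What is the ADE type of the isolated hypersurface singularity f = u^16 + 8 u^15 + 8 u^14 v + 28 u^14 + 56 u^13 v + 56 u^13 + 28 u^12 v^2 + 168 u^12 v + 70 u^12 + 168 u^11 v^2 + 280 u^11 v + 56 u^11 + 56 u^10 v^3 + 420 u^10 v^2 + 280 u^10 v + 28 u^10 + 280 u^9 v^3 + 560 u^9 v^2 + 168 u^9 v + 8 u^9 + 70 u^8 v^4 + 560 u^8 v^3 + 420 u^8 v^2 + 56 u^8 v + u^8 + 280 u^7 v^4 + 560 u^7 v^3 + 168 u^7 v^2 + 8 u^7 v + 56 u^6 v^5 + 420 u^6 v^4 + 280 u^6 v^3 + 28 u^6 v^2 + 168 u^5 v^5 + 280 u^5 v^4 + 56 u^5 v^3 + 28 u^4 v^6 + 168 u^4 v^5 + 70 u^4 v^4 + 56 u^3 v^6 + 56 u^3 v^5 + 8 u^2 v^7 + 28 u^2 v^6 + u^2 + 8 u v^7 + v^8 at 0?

A_{7}

The Hessian of f at 0 has rank 1. Corank 1: A-series; mu = 7 gives A_7.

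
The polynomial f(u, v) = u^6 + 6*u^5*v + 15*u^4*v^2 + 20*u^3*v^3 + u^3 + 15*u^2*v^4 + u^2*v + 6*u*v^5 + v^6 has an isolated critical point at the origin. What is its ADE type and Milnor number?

Type D_{7}, Milnor number mu = 7.

The Hessian of f at 0 is [[0, 0], [0, 0]] with rank 0, so corank 2. A Groebner basis of the Jacobian ideal J(f) in C{u,v} is {-u*v/6 + v^5, u*v^2, u^2 + u*v}; counting standard monomials gives mu = 7. Corank 2; j^3 = u^2*(u + v) has shape L^2 M (L != M), so D-series; mu = 7 gives D_7.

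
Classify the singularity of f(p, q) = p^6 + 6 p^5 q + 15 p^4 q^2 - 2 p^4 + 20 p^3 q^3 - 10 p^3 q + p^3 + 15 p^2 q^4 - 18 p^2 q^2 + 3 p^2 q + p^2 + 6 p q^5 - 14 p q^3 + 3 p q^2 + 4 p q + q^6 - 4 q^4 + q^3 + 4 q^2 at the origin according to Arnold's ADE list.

The Hessian of f at 0 has rank 1. Corank 1: A-series; mu = 2 gives A_2.

A2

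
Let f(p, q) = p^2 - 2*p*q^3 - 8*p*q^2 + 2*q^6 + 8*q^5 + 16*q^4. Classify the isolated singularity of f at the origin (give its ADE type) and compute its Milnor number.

Type A_{5}, Milnor number mu = 5.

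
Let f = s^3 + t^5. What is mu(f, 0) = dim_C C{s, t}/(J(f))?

8

The Hessian of f at 0 is [[0, 0], [0, 0]] with rank 0, so corank 2. A Groebner basis of the Jacobian ideal J(f) in C{s,t} is {t^4, s^2}; counting standard monomials gives mu = 8. Corank 2; j^3 = s^3 is a perfect cube, so E-series; the 5-jet and mu = 8 give E_8.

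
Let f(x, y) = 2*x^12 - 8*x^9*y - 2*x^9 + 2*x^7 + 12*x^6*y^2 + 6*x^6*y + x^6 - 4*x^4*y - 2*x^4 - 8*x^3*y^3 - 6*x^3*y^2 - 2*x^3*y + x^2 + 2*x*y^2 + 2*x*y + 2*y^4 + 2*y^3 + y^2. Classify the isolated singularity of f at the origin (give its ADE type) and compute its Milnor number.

The Hessian of f at 0 is [[2, 2], [2, 2]] with rank 1, so corank 1. A Groebner basis of the Jacobian ideal J(f) in C{x,y} is {x^2 + x + y, x*y - x - y, x + y^2 + y}; counting standard monomials gives mu = 3. Corank 1: A-series; mu = 3 gives A_3.

Type A3, Milnor number mu = 3.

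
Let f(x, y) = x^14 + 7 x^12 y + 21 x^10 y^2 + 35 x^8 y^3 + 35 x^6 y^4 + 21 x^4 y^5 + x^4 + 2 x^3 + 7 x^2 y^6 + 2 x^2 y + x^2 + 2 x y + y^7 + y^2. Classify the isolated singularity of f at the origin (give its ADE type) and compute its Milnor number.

The Hessian of f at 0 has rank 1. Corank 1: A-series; mu = 6 gives A_6.

Type A_6, Milnor number mu = 6.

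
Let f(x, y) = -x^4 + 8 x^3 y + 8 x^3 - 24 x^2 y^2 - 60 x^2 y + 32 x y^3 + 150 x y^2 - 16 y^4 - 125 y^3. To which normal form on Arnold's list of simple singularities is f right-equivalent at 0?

The Hessian of f at 0 has rank 0. Corank 2; j^3 = (2*x - 5*y)^3 is a perfect cube, so E-series; the 4-jet and mu = 6 give E_6.

E_{6}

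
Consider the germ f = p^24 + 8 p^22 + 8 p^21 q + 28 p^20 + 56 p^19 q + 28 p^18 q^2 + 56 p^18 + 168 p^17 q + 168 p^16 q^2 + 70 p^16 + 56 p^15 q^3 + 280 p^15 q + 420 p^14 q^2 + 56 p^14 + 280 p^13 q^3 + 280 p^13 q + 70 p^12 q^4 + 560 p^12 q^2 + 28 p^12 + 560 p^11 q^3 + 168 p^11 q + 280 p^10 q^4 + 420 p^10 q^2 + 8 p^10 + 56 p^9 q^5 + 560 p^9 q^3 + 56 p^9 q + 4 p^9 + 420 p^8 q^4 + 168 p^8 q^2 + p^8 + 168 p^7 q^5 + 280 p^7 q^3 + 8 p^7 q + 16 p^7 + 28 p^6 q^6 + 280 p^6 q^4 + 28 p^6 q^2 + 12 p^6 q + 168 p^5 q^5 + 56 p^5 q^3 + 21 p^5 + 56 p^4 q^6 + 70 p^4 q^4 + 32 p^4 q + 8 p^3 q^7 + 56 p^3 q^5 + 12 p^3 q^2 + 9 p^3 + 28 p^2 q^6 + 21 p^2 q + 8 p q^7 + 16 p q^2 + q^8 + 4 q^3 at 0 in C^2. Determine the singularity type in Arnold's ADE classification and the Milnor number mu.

The Hessian of f at 0 is [[0, 0], [0, 0]] with rank 0, so corank 2. A Groebner basis of the Jacobian ideal J(f) in C{p,q} is {p^2*q^2 + 9*p^2*q/256 - 27*p^2/8 + 3*p*q^2/64 - 27*p*q/4 + q^3/64 - 3*q^2, 81*p^2/8 + p*q^3 + 135*p*q/8 + 27*q^2/4, -81*p^2*q/1024 - 729*p^2/32 - 27*p*q^2/256 - 567*p*q/16 + q^4 - 9*q^3/256 - 27*q^2/2, p^3 + 2*p^2*q + 4*p*q^2/3 + 8*q^3/27}; counting standard monomials gives mu = 9. Corank 2; j^3 = (p + q)*(3*p + 2*q)^2 has shape L^2 M (L != M), so D-series; mu = 9 gives D_9.

Type D_9, Milnor number mu = 9.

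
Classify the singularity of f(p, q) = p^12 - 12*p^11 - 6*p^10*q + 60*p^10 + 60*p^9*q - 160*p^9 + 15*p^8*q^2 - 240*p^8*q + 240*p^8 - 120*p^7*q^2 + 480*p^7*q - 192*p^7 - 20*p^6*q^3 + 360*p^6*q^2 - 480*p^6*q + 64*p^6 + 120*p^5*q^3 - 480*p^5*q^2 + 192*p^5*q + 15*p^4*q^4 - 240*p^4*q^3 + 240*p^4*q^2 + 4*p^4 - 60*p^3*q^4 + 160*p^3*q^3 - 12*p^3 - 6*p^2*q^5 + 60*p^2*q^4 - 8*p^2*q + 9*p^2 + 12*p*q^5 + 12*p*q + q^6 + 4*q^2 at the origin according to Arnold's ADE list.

A5

The Hessian of f at 0 has rank 1. Corank 1: A-series; mu = 5 gives A_5.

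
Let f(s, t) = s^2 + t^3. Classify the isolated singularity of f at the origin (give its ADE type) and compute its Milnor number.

Type A_{2}, Milnor number mu = 2.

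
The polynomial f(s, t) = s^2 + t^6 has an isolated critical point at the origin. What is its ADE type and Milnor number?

Type A_5, Milnor number mu = 5.

The Hessian of f at 0 is [[2, 0], [0, 0]] with rank 1, so corank 1. A Groebner basis of the Jacobian ideal J(f) in C{s,t} is {t^5, s}; counting standard monomials gives mu = 5. Corank 1: A-series; mu = 5 gives A_5.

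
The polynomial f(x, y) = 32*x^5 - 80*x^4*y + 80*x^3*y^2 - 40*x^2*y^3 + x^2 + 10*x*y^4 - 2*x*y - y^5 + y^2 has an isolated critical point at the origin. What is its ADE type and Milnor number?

The Hessian of f at 0 has rank 1. Corank 1: A-series; mu = 4 gives A_4.

Type A_4, Milnor number mu = 4.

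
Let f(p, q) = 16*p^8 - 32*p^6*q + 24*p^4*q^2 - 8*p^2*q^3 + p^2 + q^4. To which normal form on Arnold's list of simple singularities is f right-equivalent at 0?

A_3

The Hessian of f at 0 has rank 1. Corank 1: A-series; mu = 3 gives A_3.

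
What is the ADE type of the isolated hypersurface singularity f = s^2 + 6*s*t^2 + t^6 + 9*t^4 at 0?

A_5

The Hessian of f at 0 has rank 1. Corank 1: A-series; mu = 5 gives A_5.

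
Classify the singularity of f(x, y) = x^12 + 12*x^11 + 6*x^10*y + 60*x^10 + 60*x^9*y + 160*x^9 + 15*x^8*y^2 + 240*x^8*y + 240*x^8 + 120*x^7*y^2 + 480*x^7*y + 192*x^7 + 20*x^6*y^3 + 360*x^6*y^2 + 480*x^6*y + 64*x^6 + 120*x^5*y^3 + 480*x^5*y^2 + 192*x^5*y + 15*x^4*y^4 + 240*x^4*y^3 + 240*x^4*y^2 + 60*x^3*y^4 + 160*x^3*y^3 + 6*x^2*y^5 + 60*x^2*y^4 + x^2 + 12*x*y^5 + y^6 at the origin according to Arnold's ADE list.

A_{5}

The Hessian of f at 0 has rank 1. Corank 1: A-series; mu = 5 gives A_5.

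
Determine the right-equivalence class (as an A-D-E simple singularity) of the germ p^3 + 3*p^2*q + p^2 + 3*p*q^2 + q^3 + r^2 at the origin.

A2

The Hessian of f at 0 has rank 2. Corank 1: A-series; mu = 2 gives A_2.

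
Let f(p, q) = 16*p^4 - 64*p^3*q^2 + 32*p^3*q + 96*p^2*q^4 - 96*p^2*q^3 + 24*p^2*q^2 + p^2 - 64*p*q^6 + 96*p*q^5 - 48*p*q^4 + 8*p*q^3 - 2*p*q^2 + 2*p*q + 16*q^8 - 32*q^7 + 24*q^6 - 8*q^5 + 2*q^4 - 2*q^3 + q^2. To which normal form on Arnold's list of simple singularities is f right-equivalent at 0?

A_3

The Hessian of f at 0 has rank 1. Corank 1: A-series; mu = 3 gives A_3.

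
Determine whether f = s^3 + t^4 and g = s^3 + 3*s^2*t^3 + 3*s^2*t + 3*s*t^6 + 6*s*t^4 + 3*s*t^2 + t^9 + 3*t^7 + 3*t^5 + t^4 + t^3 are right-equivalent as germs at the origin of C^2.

Yes.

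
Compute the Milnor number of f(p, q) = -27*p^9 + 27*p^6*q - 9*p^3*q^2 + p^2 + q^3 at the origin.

The Hessian of f at 0 has rank 1. Corank 1: A-series; mu = 2 gives A_2.

2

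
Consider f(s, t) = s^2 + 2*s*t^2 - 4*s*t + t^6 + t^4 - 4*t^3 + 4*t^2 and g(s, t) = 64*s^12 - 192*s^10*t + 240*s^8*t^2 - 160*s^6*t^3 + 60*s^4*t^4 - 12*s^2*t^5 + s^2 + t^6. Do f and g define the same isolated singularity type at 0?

Yes.

The Hessian of f at 0 has rank 1. Corank 1: A-series; mu = 5 gives A_5. The Hessian of g at 0 has rank 1. Corank 1: A-series; mu = 5 gives A_5. Both have type A_5, hence right-equivalent.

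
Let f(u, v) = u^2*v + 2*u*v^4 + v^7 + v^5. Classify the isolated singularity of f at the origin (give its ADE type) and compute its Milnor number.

Type D_6, Milnor number mu = 6.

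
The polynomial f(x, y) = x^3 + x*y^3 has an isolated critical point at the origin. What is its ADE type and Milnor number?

The Hessian of f at 0 has rank 0. Corank 2; j^3 = x^3 is a perfect cube, so E-series; the 4-jet and mu = 7 give E_7.

Type E7, Milnor number mu = 7.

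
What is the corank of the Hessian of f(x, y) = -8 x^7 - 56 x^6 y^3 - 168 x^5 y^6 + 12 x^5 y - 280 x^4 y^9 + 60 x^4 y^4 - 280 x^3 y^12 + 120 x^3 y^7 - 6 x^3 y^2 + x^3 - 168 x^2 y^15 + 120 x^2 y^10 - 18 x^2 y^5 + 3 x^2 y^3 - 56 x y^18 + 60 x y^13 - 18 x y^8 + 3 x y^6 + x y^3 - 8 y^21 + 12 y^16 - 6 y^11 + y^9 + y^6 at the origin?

2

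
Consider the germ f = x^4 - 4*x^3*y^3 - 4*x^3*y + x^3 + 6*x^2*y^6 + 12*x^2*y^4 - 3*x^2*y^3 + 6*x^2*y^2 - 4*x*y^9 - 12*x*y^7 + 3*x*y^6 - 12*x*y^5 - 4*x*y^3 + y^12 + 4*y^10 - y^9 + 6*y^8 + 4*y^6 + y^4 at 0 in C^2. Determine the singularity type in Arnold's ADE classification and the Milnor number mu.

Type E6, Milnor number mu = 6.

The Hessian of f at 0 is [[0, 0], [0, 0]] with rank 0, so corank 2. A Groebner basis of the Jacobian ideal J(f) in C{x,y} is {y^4, x*y^2 - y^3/3, x^2}; counting standard monomials gives mu = 6. Corank 2; j^3 = x^3 is a perfect cube, so E-series; the 4-jet and mu = 6 give E_6.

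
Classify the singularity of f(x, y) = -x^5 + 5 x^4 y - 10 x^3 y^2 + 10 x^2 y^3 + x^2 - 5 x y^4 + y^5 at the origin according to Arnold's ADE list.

A4

The Hessian of f at 0 has rank 1. Corank 1: A-series; mu = 4 gives A_4.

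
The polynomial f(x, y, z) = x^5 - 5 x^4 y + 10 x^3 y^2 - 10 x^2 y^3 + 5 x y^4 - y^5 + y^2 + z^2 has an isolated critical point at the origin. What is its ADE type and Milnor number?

Type A_4, Milnor number mu = 4.

The Hessian of f at 0 has rank 2. Corank 1: A-series; mu = 4 gives A_4.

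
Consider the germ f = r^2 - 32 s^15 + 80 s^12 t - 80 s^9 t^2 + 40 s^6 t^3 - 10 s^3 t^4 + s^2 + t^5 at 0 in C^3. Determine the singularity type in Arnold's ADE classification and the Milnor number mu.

Type A_4, Milnor number mu = 4.

The Hessian of f at 0 has rank 2. Corank 1: A-series; mu = 4 gives A_4.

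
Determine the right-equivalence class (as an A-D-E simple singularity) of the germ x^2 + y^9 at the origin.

The Hessian of f at 0 is [[2, 0], [0, 0]] with rank 1, so corank 1. A Groebner basis of the Jacobian ideal J(f) in C{x,y} is {y^8, x}; counting standard monomials gives mu = 8. Corank 1: A-series; mu = 8 gives A_8.

A_8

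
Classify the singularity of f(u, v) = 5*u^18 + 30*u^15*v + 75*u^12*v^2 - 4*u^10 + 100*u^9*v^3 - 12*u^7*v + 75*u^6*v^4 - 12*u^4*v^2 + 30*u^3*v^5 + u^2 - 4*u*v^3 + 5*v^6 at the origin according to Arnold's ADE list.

A_5

The Hessian of f at 0 has rank 1. Corank 1: A-series; mu = 5 gives A_5.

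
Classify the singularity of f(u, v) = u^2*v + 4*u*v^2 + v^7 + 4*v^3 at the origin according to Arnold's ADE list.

D_8

The Hessian of f at 0 has rank 0. Corank 2; j^3 = v*(u + 2*v)^2 has shape L^2 M (L != M), so D-series; mu = 8 gives D_8.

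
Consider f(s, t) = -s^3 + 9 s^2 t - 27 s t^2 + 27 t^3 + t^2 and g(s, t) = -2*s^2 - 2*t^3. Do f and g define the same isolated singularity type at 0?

Yes.

The Hessian of f at 0 is [[0, 0], [0, 2]] with rank 1, so corank 1. A Groebner basis of the Jacobian ideal J(f) in C{s,t} is {s^2, t}; counting standard monomials gives mu = 2. Corank 1: A-series; mu = 2 gives A_2. The Hessian of g at 0 is [[-4, 0], [0, 0]] with rank 1, so corank 1. A Groebner basis of the Jacobian ideal J(g) in C{s,t} is {t^2, s}; counting standard monomials gives mu = 2. Corank 1: A-series; mu = 2 gives A_2. Both have type A_2, hence right-equivalent.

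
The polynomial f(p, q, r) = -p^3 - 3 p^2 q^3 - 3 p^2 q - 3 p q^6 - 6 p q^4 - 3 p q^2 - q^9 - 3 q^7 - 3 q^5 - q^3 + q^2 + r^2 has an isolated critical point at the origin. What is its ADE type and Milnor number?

Type A2, Milnor number mu = 2.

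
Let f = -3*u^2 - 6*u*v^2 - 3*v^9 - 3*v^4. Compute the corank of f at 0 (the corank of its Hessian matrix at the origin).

1

The Hessian at 0 is [[-6, 0], [0, 0]] of rank 1; hence corank 1.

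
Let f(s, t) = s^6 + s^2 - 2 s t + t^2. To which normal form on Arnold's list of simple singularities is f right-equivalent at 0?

The Hessian of f at 0 is [[2, -2], [-2, 2]] with rank 1, so corank 1. A Groebner basis of the Jacobian ideal J(f) in C{s,t} is {t^5, s - t}; counting standard monomials gives mu = 5. Corank 1: A-series; mu = 5 gives A_5.

A_{5}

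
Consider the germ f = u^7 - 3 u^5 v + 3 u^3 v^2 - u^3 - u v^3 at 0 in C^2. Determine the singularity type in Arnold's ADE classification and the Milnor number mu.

Type E_7, Milnor number mu = 7.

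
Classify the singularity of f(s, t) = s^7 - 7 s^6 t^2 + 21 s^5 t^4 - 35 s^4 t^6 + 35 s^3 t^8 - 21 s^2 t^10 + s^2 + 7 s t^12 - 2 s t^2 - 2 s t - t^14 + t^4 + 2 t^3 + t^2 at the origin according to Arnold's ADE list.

A_6

The Hessian of f at 0 is [[2, -2], [-2, 2]] with rank 1, so corank 1. A Groebner basis of the Jacobian ideal J(f) in C{s,t} is {s^3 - 3*s^2*t + 3*s^2 - 4*s*t + s - t, -s + t^2 + t}; counting standard monomials gives mu = 6. Corank 1: A-series; mu = 6 gives A_6.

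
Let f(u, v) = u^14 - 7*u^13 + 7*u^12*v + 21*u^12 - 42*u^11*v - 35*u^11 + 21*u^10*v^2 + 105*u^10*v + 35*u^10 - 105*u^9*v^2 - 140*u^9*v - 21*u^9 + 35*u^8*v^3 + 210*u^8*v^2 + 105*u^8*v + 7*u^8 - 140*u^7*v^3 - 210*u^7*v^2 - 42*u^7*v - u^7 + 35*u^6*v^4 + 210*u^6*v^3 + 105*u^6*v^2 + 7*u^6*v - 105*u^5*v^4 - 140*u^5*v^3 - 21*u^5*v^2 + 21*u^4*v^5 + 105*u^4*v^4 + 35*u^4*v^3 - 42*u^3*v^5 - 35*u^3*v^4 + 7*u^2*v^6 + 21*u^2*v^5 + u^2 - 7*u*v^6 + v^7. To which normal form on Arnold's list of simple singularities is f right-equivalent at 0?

A6

The Hessian of f at 0 is [[2, 0], [0, 0]] with rank 1, so corank 1. A Groebner basis of the Jacobian ideal J(f) in C{u,v} is {v^6, u}; counting standard monomials gives mu = 6. Corank 1: A-series; mu = 6 gives A_6.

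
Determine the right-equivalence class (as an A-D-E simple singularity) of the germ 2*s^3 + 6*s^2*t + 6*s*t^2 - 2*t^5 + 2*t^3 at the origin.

The Hessian of f at 0 is [[0, 0], [0, 0]] with rank 0, so corank 2. A Groebner basis of the Jacobian ideal J(f) in C{s,t} is {t^4, s^2 + 2*s*t + t^2}; counting standard monomials gives mu = 8. Corank 2; j^3 = 2*(s + t)^3 is a perfect cube, so E-series; the 5-jet and mu = 8 give E_8.

E_{8}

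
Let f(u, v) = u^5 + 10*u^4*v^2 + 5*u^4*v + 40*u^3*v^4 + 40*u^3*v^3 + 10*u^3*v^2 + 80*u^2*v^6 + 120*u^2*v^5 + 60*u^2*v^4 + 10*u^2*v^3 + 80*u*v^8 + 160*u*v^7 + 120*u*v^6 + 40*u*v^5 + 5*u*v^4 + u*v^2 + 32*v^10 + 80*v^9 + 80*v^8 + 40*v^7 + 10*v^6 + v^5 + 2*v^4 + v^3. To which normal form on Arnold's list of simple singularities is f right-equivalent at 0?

D_6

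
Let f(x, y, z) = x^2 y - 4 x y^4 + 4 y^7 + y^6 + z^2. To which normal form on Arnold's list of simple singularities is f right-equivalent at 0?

D_{7}

The Hessian of f at 0 has rank 1. Corank 2; j^3 = x^2*y has shape L^2 M (L != M), so D-series; mu = 7 gives D_7.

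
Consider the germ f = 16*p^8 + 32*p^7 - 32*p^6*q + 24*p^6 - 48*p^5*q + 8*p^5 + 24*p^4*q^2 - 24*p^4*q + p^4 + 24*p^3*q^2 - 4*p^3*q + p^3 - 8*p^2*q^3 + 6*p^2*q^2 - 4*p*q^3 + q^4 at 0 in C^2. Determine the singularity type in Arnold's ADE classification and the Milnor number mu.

Type E_6, Milnor number mu = 6.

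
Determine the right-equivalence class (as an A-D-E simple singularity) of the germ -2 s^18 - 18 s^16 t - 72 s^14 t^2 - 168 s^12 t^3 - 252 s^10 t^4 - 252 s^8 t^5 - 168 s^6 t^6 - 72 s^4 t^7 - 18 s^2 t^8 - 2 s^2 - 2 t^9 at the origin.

A_{8}

The Hessian of f at 0 is [[-4, 0], [0, 0]] with rank 1, so corank 1. A Groebner basis of the Jacobian ideal J(f) in C{s,t} is {t^8, s}; counting standard monomials gives mu = 8. Corank 1: A-series; mu = 8 gives A_8.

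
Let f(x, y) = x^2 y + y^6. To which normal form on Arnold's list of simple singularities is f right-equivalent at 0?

D7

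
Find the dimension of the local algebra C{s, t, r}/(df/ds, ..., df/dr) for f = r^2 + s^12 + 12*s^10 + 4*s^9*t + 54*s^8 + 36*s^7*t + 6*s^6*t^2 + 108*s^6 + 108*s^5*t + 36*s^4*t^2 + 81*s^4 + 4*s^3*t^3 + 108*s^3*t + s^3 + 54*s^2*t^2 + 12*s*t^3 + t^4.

6

The Hessian of f at 0 has rank 1. Corank 2; j^3 = s^3 is a perfect cube, so E-series; the 4-jet and mu = 6 give E_6.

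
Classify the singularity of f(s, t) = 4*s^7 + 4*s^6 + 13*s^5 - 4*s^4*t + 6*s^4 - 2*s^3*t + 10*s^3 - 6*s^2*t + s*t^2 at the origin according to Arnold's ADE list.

D_4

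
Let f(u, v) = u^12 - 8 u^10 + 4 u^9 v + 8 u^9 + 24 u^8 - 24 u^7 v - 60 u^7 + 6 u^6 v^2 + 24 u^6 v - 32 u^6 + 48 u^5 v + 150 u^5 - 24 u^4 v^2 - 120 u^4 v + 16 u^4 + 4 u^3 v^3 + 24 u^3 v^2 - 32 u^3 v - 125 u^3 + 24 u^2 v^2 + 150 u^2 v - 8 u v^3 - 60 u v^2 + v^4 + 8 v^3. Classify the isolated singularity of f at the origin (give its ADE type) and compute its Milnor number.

Type E_6, Milnor number mu = 6.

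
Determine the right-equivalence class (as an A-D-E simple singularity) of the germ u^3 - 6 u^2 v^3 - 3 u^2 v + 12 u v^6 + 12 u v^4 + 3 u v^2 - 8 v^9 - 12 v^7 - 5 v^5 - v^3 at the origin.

E8

The Hessian of f at 0 is [[0, 0], [0, 0]] with rank 0, so corank 2. A Groebner basis of the Jacobian ideal J(f) in C{u,v} is {-u^2/4 + u*v^3 + u*v/2 - v^2/4, v^4, u^3 - 3*u*v^2 + 2*v^3, u^2*v - 2*u*v^2 + v^3}; counting standard monomials gives mu = 8. Corank 2; j^3 = (u - v)^3 is a perfect cube, so E-series; the 5-jet and mu = 8 give E_8.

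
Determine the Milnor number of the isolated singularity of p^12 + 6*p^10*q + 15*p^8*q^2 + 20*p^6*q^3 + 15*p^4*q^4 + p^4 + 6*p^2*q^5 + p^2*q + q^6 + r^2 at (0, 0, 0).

7

The Hessian of f at 0 has rank 1. Corank 2; j^3 = p^2*q has shape L^2 M (L != M), so D-series; mu = 7 gives D_7.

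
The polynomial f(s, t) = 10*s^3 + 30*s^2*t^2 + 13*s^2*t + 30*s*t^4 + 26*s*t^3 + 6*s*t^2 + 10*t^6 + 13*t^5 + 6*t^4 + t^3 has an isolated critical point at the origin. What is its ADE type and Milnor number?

Type D4, Milnor number mu = 4.

The Hessian of f at 0 is [[0, 0], [0, 0]] with rank 0, so corank 2. A Groebner basis of the Jacobian ideal J(f) in C{s,t} is {t^3, s^2 - 3*t^2/11, s*t + 6*t^2/11}; counting standard monomials gives mu = 4. Corank 2; j^3 = (2*s + t)*(5*s^2 + 4*s*t + t^2) splits into three distinct lines over C (the quadratic factor has nonzero discriminant), so D_4.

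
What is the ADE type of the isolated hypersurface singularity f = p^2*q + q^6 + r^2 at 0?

D_7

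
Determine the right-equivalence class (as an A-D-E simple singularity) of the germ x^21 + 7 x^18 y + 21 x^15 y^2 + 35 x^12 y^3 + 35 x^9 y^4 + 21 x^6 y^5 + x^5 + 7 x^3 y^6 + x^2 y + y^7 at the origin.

D8

The Hessian of f at 0 is [[0, 0], [0, 0]] with rank 0, so corank 2. A Groebner basis of the Jacobian ideal J(f) in C{x,y} is {x^2/7 + y^6, x^3, x*y}; counting standard monomials gives mu = 8. Corank 2; j^3 = x^2*y has shape L^2 M (L != M), so D-series; mu = 8 gives D_8.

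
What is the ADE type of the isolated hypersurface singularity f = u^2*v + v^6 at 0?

The Hessian of f at 0 has rank 0. Corank 2; j^3 = u^2*v has shape L^2 M (L != M), so D-series; mu = 7 gives D_7.

D7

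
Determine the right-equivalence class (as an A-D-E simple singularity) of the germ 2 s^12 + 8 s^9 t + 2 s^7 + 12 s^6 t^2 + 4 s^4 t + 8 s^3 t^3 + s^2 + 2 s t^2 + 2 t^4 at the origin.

A_{3}

The Hessian of f at 0 has rank 1. Corank 1: A-series; mu = 3 gives A_3.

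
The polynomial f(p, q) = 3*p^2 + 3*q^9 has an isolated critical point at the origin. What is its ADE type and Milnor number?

Type A_8, Milnor number mu = 8.

The Hessian of f at 0 is [[6, 0], [0, 0]] with rank 1, so corank 1. A Groebner basis of the Jacobian ideal J(f) in C{p,q} is {q^8, p}; counting standard monomials gives mu = 8. Corank 1: A-series; mu = 8 gives A_8.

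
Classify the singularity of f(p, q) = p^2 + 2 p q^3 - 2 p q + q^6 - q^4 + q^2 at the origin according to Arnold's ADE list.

A_3

The Hessian of f at 0 has rank 1. Corank 1: A-series; mu = 3 gives A_3.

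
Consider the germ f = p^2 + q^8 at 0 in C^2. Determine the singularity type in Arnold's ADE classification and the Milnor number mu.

Type A_7, Milnor number mu = 7.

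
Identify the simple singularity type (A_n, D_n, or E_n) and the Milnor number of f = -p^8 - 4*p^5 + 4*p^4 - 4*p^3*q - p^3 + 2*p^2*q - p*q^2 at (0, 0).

Type D9, Milnor number mu = 9.

The Hessian of f at 0 has rank 0. Corank 2; j^3 = -p*(p - q)^2 has shape L^2 M (L != M), so D-series; mu = 9 gives D_9.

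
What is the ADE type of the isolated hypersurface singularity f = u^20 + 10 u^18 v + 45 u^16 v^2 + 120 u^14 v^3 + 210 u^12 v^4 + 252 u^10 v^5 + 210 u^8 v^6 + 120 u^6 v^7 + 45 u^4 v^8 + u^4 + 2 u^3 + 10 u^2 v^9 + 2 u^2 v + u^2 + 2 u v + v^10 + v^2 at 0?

The Hessian of f at 0 has rank 1. Corank 1: A-series; mu = 9 gives A_9.

A9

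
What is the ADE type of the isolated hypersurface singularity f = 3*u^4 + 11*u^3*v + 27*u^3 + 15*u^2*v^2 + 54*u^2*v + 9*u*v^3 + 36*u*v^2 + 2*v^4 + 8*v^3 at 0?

The Hessian of f at 0 has rank 0. Corank 2; j^3 = (3*u + 2*v)^3 is a perfect cube, so E-series; the 4-jet and mu = 7 give E_7.

E_7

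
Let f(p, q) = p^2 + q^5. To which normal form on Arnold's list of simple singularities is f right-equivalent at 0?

A_{4}

The Hessian of f at 0 has rank 1. Corank 1: A-series; mu = 4 gives A_4.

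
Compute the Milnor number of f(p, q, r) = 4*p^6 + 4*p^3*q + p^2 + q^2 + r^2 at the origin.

1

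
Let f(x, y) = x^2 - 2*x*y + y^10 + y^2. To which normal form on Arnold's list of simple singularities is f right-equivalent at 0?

The Hessian of f at 0 has rank 1. Corank 1: A-series; mu = 9 gives A_9.

A9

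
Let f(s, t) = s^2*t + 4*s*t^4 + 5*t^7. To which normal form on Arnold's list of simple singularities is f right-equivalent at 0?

The Hessian of f at 0 is [[0, 0], [0, 0]] with rank 0, so corank 2. A Groebner basis of the Jacobian ideal J(f) in C{s,t} is {-2*s^2/3 + s*t^3, s*t/2 + t^4, s^3, s^2*t}; counting standard monomials gives mu = 8. Corank 2; j^3 = s^2*t has shape L^2 M (L != M), so D-series; mu = 8 gives D_8.

D_{8}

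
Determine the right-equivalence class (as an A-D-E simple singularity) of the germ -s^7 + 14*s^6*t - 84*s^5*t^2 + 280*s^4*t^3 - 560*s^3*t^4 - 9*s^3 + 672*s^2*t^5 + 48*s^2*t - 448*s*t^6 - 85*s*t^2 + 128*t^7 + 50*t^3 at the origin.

The Hessian of f at 0 is [[0, 0], [0, 0]] with rank 0, so corank 2. A Groebner basis of the Jacobian ideal J(f) in C{s,t} is {2187*s*t/7 + t^6 - 3645*t^2/7, s*t^2 - 5*t^3/3, s^2 - 11*s*t/3 + 10*t^2/3}; counting standard monomials gives mu = 8. Corank 2; j^3 = -(s - 2*t)*(3*s - 5*t)^2 has shape L^2 M (L != M), so D-series; mu = 8 gives D_8.

D8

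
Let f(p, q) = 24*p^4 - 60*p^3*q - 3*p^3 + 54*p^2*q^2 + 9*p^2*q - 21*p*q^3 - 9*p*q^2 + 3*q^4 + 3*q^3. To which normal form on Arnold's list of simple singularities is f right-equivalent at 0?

E7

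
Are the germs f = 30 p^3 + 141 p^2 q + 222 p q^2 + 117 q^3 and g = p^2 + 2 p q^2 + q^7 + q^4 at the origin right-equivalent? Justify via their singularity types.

No.

The Hessian of f at 0 is [[0, 0], [0, 0]] with rank 0, so corank 2. A Groebner basis of the Jacobian ideal J(f) in C{p,q} is {q^3, p^2 - 23*q^2/11, p*q + 16*q^2/11}; counting standard monomials gives mu = 4. Corank 2; j^3 = 3*(2*p + 3*q)*(5*p^2 + 16*p*q + 13*q^2) splits into three distinct lines over C (the quadratic factor has nonzero discriminant), so D_4. The Hessian of g at 0 is [[2, 0], [0, 0]] with rank 1, so corank 1. A Groebner basis of the Jacobian ideal J(g) in C{p,q} is {p^3, p + q^2}; counting standard monomials gives mu = 6. Corank 1: A-series; mu = 6 gives A_6. f is D_4 but g is A_6, hence not right-equivalent.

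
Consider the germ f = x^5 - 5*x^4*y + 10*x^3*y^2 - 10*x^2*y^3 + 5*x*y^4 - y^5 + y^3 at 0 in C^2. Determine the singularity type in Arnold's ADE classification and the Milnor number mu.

The Hessian of f at 0 is [[0, 0], [0, 0]] with rank 0, so corank 2. A Groebner basis of the Jacobian ideal J(f) in C{x,y} is {x^4 - 4*x^3*y, y^2}; counting standard monomials gives mu = 8. Corank 2; j^3 = y^3 is a perfect cube, so E-series; the 5-jet and mu = 8 give E_8.

Type E8, Milnor number mu = 8.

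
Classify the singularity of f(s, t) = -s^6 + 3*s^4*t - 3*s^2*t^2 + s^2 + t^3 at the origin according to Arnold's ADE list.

A2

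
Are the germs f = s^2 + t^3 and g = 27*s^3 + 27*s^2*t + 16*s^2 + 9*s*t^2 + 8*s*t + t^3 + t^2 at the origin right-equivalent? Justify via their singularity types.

Yes.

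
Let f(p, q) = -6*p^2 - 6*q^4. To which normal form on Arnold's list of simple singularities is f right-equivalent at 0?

A3

The Hessian of f at 0 has rank 1. Corank 1: A-series; mu = 3 gives A_3.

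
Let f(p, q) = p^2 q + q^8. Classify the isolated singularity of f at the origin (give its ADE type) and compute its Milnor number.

The Hessian of f at 0 has rank 0. Corank 2; j^3 = p^2*q has shape L^2 M (L != M), so D-series; mu = 9 gives D_9.

Type D_9, Milnor number mu = 9.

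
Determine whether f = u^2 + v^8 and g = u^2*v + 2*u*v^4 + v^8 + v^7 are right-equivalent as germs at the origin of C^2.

No.

The Hessian of f at 0 has rank 1. Corank 1: A-series; mu = 7 gives A_7. The Hessian of g at 0 has rank 0. Corank 2; j^3 = u^2*v has shape L^2 M (L != M), so D-series; mu = 9 gives D_9. f is A_7 but g is D_9, hence not right-equivalent.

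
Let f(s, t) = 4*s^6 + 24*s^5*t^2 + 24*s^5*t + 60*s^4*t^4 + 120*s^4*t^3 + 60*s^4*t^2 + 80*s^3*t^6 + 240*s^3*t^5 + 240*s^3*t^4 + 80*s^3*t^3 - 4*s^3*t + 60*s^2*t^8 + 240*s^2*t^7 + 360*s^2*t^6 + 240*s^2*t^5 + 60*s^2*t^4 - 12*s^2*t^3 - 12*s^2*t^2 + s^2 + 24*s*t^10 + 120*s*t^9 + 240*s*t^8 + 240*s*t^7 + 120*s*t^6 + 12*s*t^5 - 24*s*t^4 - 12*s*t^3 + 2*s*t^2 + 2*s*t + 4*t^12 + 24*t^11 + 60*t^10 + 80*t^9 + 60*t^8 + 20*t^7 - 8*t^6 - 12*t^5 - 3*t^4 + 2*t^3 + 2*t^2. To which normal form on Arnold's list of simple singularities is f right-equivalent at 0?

The Hessian of f at 0 is [[2, 2], [2, 4]] with rank 2, so corank 0. A Groebner basis of the Jacobian ideal J(f) in C{s,t} is {s, t}; counting standard monomials gives mu = 1. Corank 0: nondegenerate Morse point, so A_1.

A_{1}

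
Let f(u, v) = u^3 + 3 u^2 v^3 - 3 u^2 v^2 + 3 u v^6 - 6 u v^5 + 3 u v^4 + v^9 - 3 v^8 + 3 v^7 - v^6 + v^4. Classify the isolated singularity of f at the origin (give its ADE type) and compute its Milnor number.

Type E_{6}, Milnor number mu = 6.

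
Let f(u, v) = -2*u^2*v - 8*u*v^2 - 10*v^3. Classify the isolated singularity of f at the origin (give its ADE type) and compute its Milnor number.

Type D_{4}, Milnor number mu = 4.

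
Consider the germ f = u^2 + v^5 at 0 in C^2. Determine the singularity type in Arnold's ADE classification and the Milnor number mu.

The Hessian of f at 0 has rank 1. Corank 1: A-series; mu = 4 gives A_4.

Type A4, Milnor number mu = 4.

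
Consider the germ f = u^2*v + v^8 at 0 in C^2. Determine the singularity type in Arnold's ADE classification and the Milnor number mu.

Type D_9, Milnor number mu = 9.

The Hessian of f at 0 is [[0, 0], [0, 0]] with rank 0, so corank 2. A Groebner basis of the Jacobian ideal J(f) in C{u,v} is {u^2/8 + v^7, u^3, u*v}; counting standard monomials gives mu = 9. Corank 2; j^3 = u^2*v has shape L^2 M (L != M), so D-series; mu = 9 gives D_9.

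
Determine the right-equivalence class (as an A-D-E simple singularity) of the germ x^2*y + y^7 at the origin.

D8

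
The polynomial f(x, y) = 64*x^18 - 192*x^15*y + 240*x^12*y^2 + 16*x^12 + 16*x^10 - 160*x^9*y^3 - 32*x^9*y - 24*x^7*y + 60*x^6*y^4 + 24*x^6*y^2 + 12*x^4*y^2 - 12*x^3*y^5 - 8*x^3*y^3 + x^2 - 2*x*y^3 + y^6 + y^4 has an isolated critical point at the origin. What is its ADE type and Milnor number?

Type A_3, Milnor number mu = 3.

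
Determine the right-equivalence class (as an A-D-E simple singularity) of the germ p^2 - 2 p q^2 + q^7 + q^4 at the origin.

A6

The Hessian of f at 0 is [[2, 0], [0, 0]] with rank 1, so corank 1. A Groebner basis of the Jacobian ideal J(f) in C{p,q} is {p^3, -p + q^2}; counting standard monomials gives mu = 6. Corank 1: A-series; mu = 6 gives A_6.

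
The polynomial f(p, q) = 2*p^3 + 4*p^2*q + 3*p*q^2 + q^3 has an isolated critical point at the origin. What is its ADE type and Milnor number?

The Hessian of f at 0 has rank 0. Corank 2; j^3 = (p + q)*(2*p^2 + 2*p*q + q^2) splits into three distinct lines over C (the quadratic factor has nonzero discriminant), so D_4.

Type D_{4}, Milnor number mu = 4.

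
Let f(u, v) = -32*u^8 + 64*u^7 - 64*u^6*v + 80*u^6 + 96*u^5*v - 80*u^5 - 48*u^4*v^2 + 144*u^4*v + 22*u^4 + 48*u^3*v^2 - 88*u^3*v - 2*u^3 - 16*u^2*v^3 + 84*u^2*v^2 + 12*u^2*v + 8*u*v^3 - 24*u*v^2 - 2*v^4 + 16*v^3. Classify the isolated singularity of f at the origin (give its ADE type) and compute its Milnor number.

The Hessian of f at 0 is [[0, 0], [0, 0]] with rank 0, so corank 2. A Groebner basis of the Jacobian ideal J(f) in C{u,v} is {u^3 + 3*u^2/8 - 3*u*v/2 + 3*v^2/2, u^2*v + u^2/4 - u*v + v^2, 5*u^2/32 + u*v^2 - 5*u*v/8 + 5*v^2/8, 3*u^2/32 - 3*u*v/8 + v^3 + 3*v^2/8}; counting standard monomials gives mu = 6. Corank 2; j^3 = -2*(u - 2*v)^3 is a perfect cube, so E-series; the 4-jet and mu = 6 give E_6.

Type E_6, Milnor number mu = 6.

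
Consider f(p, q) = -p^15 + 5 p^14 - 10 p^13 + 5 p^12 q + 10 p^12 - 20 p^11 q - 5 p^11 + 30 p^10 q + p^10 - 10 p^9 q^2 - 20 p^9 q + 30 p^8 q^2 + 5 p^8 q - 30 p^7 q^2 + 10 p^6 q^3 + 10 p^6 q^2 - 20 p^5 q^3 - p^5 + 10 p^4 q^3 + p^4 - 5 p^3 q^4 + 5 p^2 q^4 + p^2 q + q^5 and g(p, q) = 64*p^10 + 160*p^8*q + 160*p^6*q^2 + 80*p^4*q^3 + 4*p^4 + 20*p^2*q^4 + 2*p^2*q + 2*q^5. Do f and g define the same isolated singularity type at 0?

The Hessian of f at 0 has rank 0. Corank 2; j^3 = p^2*q has shape L^2 M (L != M), so D-series; mu = 6 gives D_6. The Hessian of g at 0 has rank 0. Corank 2; j^3 = 2*p^2*q has shape L^2 M (L != M), so D-series; mu = 6 gives D_6. Both have type D_6, hence right-equivalent.

Yes.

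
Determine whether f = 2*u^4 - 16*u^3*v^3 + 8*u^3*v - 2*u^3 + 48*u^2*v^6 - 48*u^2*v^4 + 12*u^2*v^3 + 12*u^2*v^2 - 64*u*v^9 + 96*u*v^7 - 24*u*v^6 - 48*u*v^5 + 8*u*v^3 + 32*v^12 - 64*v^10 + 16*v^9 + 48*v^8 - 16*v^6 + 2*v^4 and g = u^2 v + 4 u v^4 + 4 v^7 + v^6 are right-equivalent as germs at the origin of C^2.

No.

The Hessian of f at 0 is [[0, 0], [0, 0]] with rank 0, so corank 2. A Groebner basis of the Jacobian ideal J(f) in C{u,v} is {v^4, u*v^2 + v^3/3, u^2}; counting standard monomials gives mu = 6. Corank 2; j^3 = -2*u^3 is a perfect cube, so E-series; the 4-jet and mu = 6 give E_6. The Hessian of g at 0 is [[0, 0], [0, 0]] with rank 0, so corank 2. A Groebner basis of the Jacobian ideal J(g) in C{u,v} is {u*v/2 + v^4, u^3, u^2*v, -u^2/3 + u*v^2}; counting standard monomials gives mu = 7. Corank 2; j^3 = u^2*v has shape L^2 M (L != M), so D-series; mu = 7 gives D_7. f is E_6 but g is D_7, hence not right-equivalent.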